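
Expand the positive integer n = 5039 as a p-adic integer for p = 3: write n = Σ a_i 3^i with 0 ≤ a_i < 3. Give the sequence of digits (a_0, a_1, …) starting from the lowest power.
(a_0, a_1, …) = (2, 2, 1, 0, 2, 2, 0, 2)

Repeated division by 3 gives the digits low-to-high: 5039 = 2 + 2·3^1 + 1·3^2 + 2·3^4 + 2·3^5 + 2·3^7. Digit sequence: (2, 2, 1, 0, 2, 2, 0, 2).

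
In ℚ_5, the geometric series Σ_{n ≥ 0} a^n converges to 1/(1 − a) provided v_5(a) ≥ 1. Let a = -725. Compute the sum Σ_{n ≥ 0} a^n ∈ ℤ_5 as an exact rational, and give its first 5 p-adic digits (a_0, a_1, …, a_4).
Σ a^n = 1/(1 − a) = 1/726;  first 5 digits = (1, 0, 1, 4, 4)

v_5(a) = 2 ≥ 1, so the series converges in ℤ_5 to 1/(1 − a) = 1/(1 − (-725)) = 1/726. Expand this rational in ℤ_5: compute digits iteratively via d_i = x_i mod 5, x_{i+1} = (x_i − d_i)/5. The first 5 digits are (1, 0, 1, 4, 4).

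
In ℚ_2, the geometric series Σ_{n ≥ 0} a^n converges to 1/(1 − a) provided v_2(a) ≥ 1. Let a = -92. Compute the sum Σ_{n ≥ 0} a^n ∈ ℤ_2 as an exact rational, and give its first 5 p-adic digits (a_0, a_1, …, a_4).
Σ a^n = 1/(1 − a) = 1/93;  first 5 digits = (1, 0, 1, 0, 1)

v_2(a) = 2 ≥ 1, so the series converges in ℤ_2 to 1/(1 − a) = 1/(1 − (-92)) = 1/93. Expand this rational in ℤ_2: compute digits iteratively via d_i = x_i mod 2, x_{i+1} = (x_i − d_i)/2. The first 5 digits are (1, 0, 1, 0, 1).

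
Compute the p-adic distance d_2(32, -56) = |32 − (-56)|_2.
d_2(32, -56) = 1/8

Step 1 — x − y = 32 − (-56) = 88. Step 2 — v_2(88) = 3 (factor: 88 = (2^3 · 11); the sign does not affect v_p). Step 3 — |x − y|_2 = 2^{-3} = 1/8.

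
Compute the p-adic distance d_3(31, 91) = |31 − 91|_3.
d_3(31, 91) = 1/3

Step 1 — x − y = 31 − 91 = -60. Step 2 — v_3(-60) = 1 (factor: -60 = −(3^1 · 20); the sign does not affect v_p). Step 3 — |x − y|_3 = 3^{-1} = 1/3.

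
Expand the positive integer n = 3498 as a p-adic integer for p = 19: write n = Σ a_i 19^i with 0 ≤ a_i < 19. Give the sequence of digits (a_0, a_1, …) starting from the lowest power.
(a_0, a_1, …) = (2, 13, 9)

Repeated division by 19 gives the digits low-to-high: 3498 = 2 + 13·19^1 + 9·19^2. Digit sequence: (2, 13, 9).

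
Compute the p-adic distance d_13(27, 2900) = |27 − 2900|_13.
d_13(27, 2900) = 1/169

Step 1 — x − y = 27 − 2900 = -2873. Step 2 — v_13(-2873) = 2 (factor: -2873 = −(13^2 · 17); the sign does not affect v_p). Step 3 — |x − y|_13 = 13^{-2} = 1/169.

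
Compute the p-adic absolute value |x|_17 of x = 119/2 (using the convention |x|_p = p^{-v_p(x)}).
|119/2|_17 = 1/17

Step 1 — compute v_17(x) by factoring powers of 17 out of the numerator and denominator: v_17(119/2) = 1. Step 2 — apply |x|_p = p^{-v_p(x)} = 17^{-1} = 1/17.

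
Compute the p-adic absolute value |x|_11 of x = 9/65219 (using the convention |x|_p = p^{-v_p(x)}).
|9/65219|_11 = 1331

Step 1 — compute v_11(x) by factoring powers of 11 out of the numerator and denominator: v_11(9/65219) = -3. Step 2 — apply |x|_p = p^{-v_p(x)} = 11^{3} = 1331.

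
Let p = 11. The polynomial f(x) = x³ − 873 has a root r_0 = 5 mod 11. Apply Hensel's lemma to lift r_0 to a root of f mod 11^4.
r_3 = 13425 (mod 14641)

Hensel: r_{i+1} = r_i − f(r_i)/f′(r_i) mod 11^{i+2}, where f′(x) = 3x². Iterate:
  r_0 = 5 (mod 11)
  r_1 = 115 (mod 121)
  r_2 = 115 (mod 1331)
  r_3 = 13425 (mod 14641)
Final: r = 13425 with f(r) ≡ 0 mod 11^4.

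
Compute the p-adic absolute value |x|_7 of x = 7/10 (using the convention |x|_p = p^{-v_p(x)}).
|7/10|_7 = 1/7

Step 1 — compute v_7(x) by factoring powers of 7 out of the numerator and denominator: v_7(7/10) = 1. Step 2 — apply |x|_p = p^{-v_p(x)} = 7^{-1} = 1/7.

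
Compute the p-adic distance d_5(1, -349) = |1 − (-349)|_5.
d_5(1, -349) = 1/25

Step 1 — x − y = 1 − (-349) = 350. Step 2 — v_5(350) = 2 (factor: 350 = (5^2 · 14); the sign does not affect v_p). Step 3 — |x − y|_5 = 5^{-2} = 1/25.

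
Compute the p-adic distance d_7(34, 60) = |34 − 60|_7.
d_7(34, 60) = 1

Step 1 — x − y = 34 − 60 = -26. Step 2 — v_7(-26) = 0 (factor: -26 = −(7^0 · 26); the sign does not affect v_p). Step 3 — |x − y|_7 = 7^{0} = 1.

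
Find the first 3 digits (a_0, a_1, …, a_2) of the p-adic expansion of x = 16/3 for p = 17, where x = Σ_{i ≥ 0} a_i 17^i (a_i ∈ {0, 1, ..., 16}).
(a_0, …, a_2) = (11, 11, 5)

v_17(16/3) = 0 (numerator and denominator both coprime to 17), so x ∈ ℤ_17^×. Compute digits iteratively via a_i = x_i mod 17, x_{i+1} = (x_i − a_i)/17, with x_0 = x:
  x_0 = 16/3;  a_0 = 11;  x_1 = (x_0 − 11)/17 = -1/3
  x_1 = -1/3;  a_1 = 11;  x_2 = (x_1 − 11)/17 = -2/3
  x_2 = -2/3;  a_2 = 5;  x_3 = (x_2 − 5)/17 = -1/3
Digits: (11, 11, 5).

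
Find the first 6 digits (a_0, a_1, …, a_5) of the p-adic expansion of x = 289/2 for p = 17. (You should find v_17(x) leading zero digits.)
(a_0, …, a_5) = (0, 0, 9, 8, 8, 8)

v_17(289/2) = 2, so a_0 = ... = a_1 = 0. Factor out: x = 17^2 · u with u = 1/2 a unit in ℤ_17. Expand u iteratively via a_{v+i} = u_i mod 17, u_{i+1} = (u_i − a_{v+i})/17:
  u_0 = 1/2;  a_2 = 9;  u_1 = (u_0 − 9)/17 = -1/2
  u_1 = -1/2;  a_3 = 8;  u_2 = (u_1 − 8)/17 = -1/2
  u_2 = -1/2;  a_4 = 8;  u_3 = (u_2 − 8)/17 = -1/2
  u_3 = -1/2;  a_5 = 8;  u_4 = (u_3 − 8)/17 = -1/2
Digits: (0, 0, 9, 8, 8, 8).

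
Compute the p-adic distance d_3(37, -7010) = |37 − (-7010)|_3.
d_3(37, -7010) = 1/243

Step 1 — x − y = 37 − (-7010) = 7047. Step 2 — v_3(7047) = 5 (factor: 7047 = (3^5 · 29); the sign does not affect v_p). Step 3 — |x − y|_3 = 3^{-5} = 1/243.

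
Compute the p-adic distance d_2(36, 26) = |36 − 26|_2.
d_2(36, 26) = 1/2

Step 1 — x − y = 36 − 26 = 10. Step 2 — v_2(10) = 1 (factor: 10 = (2^1 · 5); the sign does not affect v_p). Step 3 — |x − y|_2 = 2^{-1} = 1/2.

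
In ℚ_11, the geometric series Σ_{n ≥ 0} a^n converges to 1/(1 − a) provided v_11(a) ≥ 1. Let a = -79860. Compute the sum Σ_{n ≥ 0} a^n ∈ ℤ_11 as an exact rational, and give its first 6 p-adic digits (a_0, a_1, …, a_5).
Σ a^n = 1/(1 − a) = 1/79861;  first 6 digits = (1, 0, 0, 6, 5, 10)

v_11(a) = 3 ≥ 1, so the series converges in ℤ_11 to 1/(1 − a) = 1/(1 − (-79860)) = 1/79861. Expand this rational in ℤ_11: compute digits iteratively via d_i = x_i mod 11, x_{i+1} = (x_i − d_i)/11. The first 6 digits are (1, 0, 0, 6, 5, 10).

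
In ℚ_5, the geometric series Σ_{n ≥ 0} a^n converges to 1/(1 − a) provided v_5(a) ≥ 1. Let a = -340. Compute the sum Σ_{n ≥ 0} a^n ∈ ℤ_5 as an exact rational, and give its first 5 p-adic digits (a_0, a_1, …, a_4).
Σ a^n = 1/(1 − a) = 1/341;  first 5 digits = (1, 2, 0, 0, 4)

v_5(a) = 1 ≥ 1, so the series converges in ℤ_5 to 1/(1 − a) = 1/(1 − (-340)) = 1/341. Expand this rational in ℤ_5: compute digits iteratively via d_i = x_i mod 5, x_{i+1} = (x_i − d_i)/5. The first 5 digits are (1, 2, 0, 0, 4).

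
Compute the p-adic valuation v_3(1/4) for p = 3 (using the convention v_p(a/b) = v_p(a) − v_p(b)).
v_3(1/4) = 0

Factor powers of 3 from the numerator and denominator of the reduced fraction: 1 = 3^0 · 1 and 4 = 3^0 · 4. Apply v_p(a/b) = v_p(a) − v_p(b): v_3(1/4) = 0 − 0 = 0.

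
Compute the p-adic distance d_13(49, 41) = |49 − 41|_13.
d_13(49, 41) = 1

Step 1 — x − y = 49 − 41 = 8. Step 2 — v_13(8) = 0 (factor: 8 = (13^0 · 8); the sign does not affect v_p). Step 3 — |x − y|_13 = 13^{0} = 1.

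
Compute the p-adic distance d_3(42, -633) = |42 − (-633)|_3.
d_3(42, -633) = 1/27

Step 1 — x − y = 42 − (-633) = 675. Step 2 — v_3(675) = 3 (factor: 675 = (3^3 · 25); the sign does not affect v_p). Step 3 — |x − y|_3 = 3^{-3} = 1/27.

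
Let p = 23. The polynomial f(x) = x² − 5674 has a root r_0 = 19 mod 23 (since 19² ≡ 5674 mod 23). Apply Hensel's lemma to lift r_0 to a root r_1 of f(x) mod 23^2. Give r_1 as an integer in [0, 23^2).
r_1 = 479 (mod 529)

Hensel's recurrence: r_{i+1} = r_i − f(r_i)·(f′(r_i))^{-1} mod 23^{i+2}, with f′(x) = 2x. Iterate:
  r_0 = 19 (mod 23)
  r_1 = 479 (mod 529)
Final: r_1 = 479, and one checks f(r_1) ≡ 0 mod 23^2.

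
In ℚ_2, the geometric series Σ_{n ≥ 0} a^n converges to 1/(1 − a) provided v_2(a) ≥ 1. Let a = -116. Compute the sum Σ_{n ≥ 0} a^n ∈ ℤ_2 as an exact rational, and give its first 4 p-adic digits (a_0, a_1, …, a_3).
Σ a^n = 1/(1 − a) = 1/117;  first 4 digits = (1, 0, 1, 1)

v_2(a) = 2 ≥ 1, so the series converges in ℤ_2 to 1/(1 − a) = 1/(1 − (-116)) = 1/117. Expand this rational in ℤ_2: compute digits iteratively via d_i = x_i mod 2, x_{i+1} = (x_i − d_i)/2. The first 4 digits are (1, 0, 1, 1).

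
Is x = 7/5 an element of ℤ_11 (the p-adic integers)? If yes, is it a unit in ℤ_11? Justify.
x ∈ ℤ_11^× (unit); v_11(x) = 0

ℤ_11 = {x ∈ ℚ_11 : v_11(x) ≥ 0} and ℤ_11^× = {x ∈ ℤ_11 : v_11(x) = 0}. Here v_11(7/5) = v_11(num) − v_11(den) = 0; compare against these criteria.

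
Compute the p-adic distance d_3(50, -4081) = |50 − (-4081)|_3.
d_3(50, -4081) = 1/243

Step 1 — x − y = 50 − (-4081) = 4131. Step 2 — v_3(4131) = 5 (factor: 4131 = (3^5 · 17); the sign does not affect v_p). Step 3 — |x − y|_3 = 3^{-5} = 1/243.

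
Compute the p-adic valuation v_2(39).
v_2(39) = 0

v_2(n) is the largest exponent k such that 2^k divides n. Factor out: 39 = 2^0 · 39. (Sign doesn't affect v_p.) So v_2(39) = 0.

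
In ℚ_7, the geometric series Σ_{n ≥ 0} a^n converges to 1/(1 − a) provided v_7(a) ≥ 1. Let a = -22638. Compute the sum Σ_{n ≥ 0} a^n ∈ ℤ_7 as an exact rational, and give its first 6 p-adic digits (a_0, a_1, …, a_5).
Σ a^n = 1/(1 − a) = 1/22639;  first 6 digits = (1, 0, 0, 4, 4, 5)

v_7(a) = 3 ≥ 1, so the series converges in ℤ_7 to 1/(1 − a) = 1/(1 − (-22638)) = 1/22639. Expand this rational in ℤ_7: compute digits iteratively via d_i = x_i mod 7, x_{i+1} = (x_i − d_i)/7. The first 6 digits are (1, 0, 0, 4, 4, 5).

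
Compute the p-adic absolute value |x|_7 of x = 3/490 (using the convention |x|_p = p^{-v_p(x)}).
|3/490|_7 = 49

Step 1 — compute v_7(x) by factoring powers of 7 out of the numerator and denominator: v_7(3/490) = -2. Step 2 — apply |x|_p = p^{-v_p(x)} = 7^{2} = 49.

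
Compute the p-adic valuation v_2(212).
v_2(212) = 2

v_2(n) is the largest exponent k such that 2^k divides n. Factor out: 212 = 2^2 · 53. (Sign doesn't affect v_p.) So v_2(212) = 2.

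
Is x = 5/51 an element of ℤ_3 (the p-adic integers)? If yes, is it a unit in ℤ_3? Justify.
x ∉ ℤ_3 (v_3(x) = -1 < 0)

ℤ_3 = {x ∈ ℚ_3 : v_3(x) ≥ 0} and ℤ_3^× = {x ∈ ℤ_3 : v_3(x) = 0}. Here v_3(5/51) = v_3(num) − v_3(den) = -1; compare against these criteria.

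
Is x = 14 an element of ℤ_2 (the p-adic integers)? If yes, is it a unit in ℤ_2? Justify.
x ∈ ℤ_2 but not a unit; v_2(x) = 1 > 0

ℤ_2 = {x ∈ ℚ_2 : v_2(x) ≥ 0} and ℤ_2^× = {x ∈ ℤ_2 : v_2(x) = 0}. Here v_2(14) = v_2(num) − v_2(den) = 1; compare against these criteria.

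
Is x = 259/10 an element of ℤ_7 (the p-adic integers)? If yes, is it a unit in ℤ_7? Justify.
x ∈ ℤ_7 but not a unit; v_7(x) = 1 > 0

ℤ_7 = {x ∈ ℚ_7 : v_7(x) ≥ 0} and ℤ_7^× = {x ∈ ℤ_7 : v_7(x) = 0}. Here v_7(259/10) = v_7(num) − v_7(den) = 1; compare against these criteria.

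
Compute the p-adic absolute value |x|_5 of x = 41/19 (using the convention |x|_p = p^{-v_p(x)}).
|41/19|_5 = 1

Step 1 — compute v_5(x) by factoring powers of 5 out of the numerator and denominator: v_5(41/19) = 0. Step 2 — apply |x|_p = p^{-v_p(x)} = 5^{0} = 1.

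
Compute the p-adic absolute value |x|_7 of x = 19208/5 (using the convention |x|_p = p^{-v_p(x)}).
|19208/5|_7 = 1/2401

Step 1 — compute v_7(x) by factoring powers of 7 out of the numerator and denominator: v_7(19208/5) = 4. Step 2 — apply |x|_p = p^{-v_p(x)} = 7^{-4} = 1/2401.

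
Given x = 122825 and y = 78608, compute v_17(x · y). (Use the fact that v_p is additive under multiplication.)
v_17(9655027600) = 6

v_p(x) = 3 (factor: 122825 = 17^3 · 25); v_p(y) = 3 (factor: 78608 = 17^3 · 16). Additivity: v_p(xy) = v_p(x) + v_p(y) = 3 + 3 = 6. (Direct check: xy = 9655027600 = 17^6 · (400).)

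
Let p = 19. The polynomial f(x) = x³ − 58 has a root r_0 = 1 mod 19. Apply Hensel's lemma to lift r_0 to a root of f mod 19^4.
r_3 = 54531 (mod 130321)

Hensel: r_{i+1} = r_i − f(r_i)/f′(r_i) mod 19^{i+2}, where f′(x) = 3x². Iterate:
  r_0 = 1 (mod 19)
  r_1 = 20 (mod 361)
  r_2 = 6518 (mod 6859)
  r_3 = 54531 (mod 130321)
Final: r = 54531 with f(r) ≡ 0 mod 19^4.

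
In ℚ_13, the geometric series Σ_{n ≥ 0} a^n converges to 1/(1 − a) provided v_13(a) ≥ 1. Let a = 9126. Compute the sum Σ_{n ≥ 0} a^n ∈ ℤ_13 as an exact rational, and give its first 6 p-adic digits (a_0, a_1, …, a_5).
Σ a^n = 1/(1 − a) = -1/9125;  first 6 digits = (1, 0, 2, 4, 4, 3)

v_13(a) = 2 ≥ 1, so the series converges in ℤ_13 to 1/(1 − a) = 1/(1 − 9126) = -1/9125. Expand this rational in ℤ_13: compute digits iteratively via d_i = x_i mod 13, x_{i+1} = (x_i − d_i)/13. The first 6 digits are (1, 0, 2, 4, 4, 3).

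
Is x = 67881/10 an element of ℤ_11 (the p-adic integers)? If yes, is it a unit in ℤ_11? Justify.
x ∈ ℤ_11 but not a unit; v_11(x) = 3 > 0

ℤ_11 = {x ∈ ℚ_11 : v_11(x) ≥ 0} and ℤ_11^× = {x ∈ ℤ_11 : v_11(x) = 0}. Here v_11(67881/10) = v_11(num) − v_11(den) = 3; compare against these criteria.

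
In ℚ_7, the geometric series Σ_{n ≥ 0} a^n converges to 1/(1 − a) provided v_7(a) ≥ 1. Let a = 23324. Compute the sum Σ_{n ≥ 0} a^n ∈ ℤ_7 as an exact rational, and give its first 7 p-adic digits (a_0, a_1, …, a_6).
Σ a^n = 1/(1 − a) = -1/23323;  first 7 digits = (1, 0, 0, 5, 2, 1, 4)

v_7(a) = 3 ≥ 1, so the series converges in ℤ_7 to 1/(1 − a) = 1/(1 − 23324) = -1/23323. Expand this rational in ℤ_7: compute digits iteratively via d_i = x_i mod 7, x_{i+1} = (x_i − d_i)/7. The first 7 digits are (1, 0, 0, 5, 2, 1, 4).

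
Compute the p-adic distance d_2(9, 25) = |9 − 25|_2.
d_2(9, 25) = 1/16

Step 1 — x − y = 9 − 25 = -16. Step 2 — v_2(-16) = 4 (factor: -16 = −(2^4 · 1); the sign does not affect v_p). Step 3 — |x − y|_2 = 2^{-4} = 1/16.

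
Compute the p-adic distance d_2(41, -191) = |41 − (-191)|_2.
d_2(41, -191) = 1/8

Step 1 — x − y = 41 − (-191) = 232. Step 2 — v_2(232) = 3 (factor: 232 = (2^3 · 29); the sign does not affect v_p). Step 3 — |x − y|_2 = 2^{-3} = 1/8.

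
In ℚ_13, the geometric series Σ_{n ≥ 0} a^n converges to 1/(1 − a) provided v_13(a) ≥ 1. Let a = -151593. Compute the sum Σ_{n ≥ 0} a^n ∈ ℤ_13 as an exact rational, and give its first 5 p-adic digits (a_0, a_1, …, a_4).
Σ a^n = 1/(1 − a) = 1/151594;  first 5 digits = (1, 0, 0, 9, 7)

v_13(a) = 3 ≥ 1, so the series converges in ℤ_13 to 1/(1 − a) = 1/(1 − (-151593)) = 1/151594. Expand this rational in ℤ_13: compute digits iteratively via d_i = x_i mod 13, x_{i+1} = (x_i − d_i)/13. The first 5 digits are (1, 0, 0, 9, 7).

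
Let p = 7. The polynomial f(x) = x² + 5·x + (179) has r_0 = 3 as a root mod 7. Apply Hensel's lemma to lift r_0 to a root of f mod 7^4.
r_3 = 1557 (mod 2401)

Hensel: r_{i+1} = r_i − f(r_i)·(f′(r_i))^{-1} mod 7^{i+2}, f′(x) = 2x + 5. Iterate:
  r_0 = 3 (mod 7)
  r_1 = 38 (mod 49)
  r_2 = 185 (mod 343)
  r_3 = 1557 (mod 2401)
Final: r = 1557 satisfies f(r) ≡ 0 mod 7^4.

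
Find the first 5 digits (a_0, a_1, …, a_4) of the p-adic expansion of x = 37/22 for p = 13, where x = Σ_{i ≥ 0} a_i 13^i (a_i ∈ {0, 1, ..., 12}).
(a_0, …, a_4) = (7, 12, 2, 11, 8)

v_13(37/22) = 0 (numerator and denominator both coprime to 13), so x ∈ ℤ_13^×. Compute digits iteratively via a_i = x_i mod 13, x_{i+1} = (x_i − a_i)/13, with x_0 = x:
  x_0 = 37/22;  a_0 = 7;  x_1 = (x_0 − 7)/13 = -9/22
  x_1 = -9/22;  a_1 = 12;  x_2 = (x_1 − 12)/13 = -21/22
  x_2 = -21/22;  a_2 = 2;  x_3 = (x_2 − 2)/13 = -5/22
  x_3 = -5/22;  a_3 = 11;  x_4 = (x_3 − 11)/13 = -19/22
  x_4 = -19/22;  a_4 = 8;  x_5 = (x_4 − 8)/13 = -15/22
Digits: (7, 12, 2, 11, 8).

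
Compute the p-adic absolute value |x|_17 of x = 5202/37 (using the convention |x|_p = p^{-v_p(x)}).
|5202/37|_17 = 1/289

Step 1 — compute v_17(x) by factoring powers of 17 out of the numerator and denominator: v_17(5202/37) = 2. Step 2 — apply |x|_p = p^{-v_p(x)} = 17^{-2} = 1/289.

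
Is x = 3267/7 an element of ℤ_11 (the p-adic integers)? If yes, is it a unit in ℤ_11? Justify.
x ∈ ℤ_11 but not a unit; v_11(x) = 2 > 0

ℤ_11 = {x ∈ ℚ_11 : v_11(x) ≥ 0} and ℤ_11^× = {x ∈ ℤ_11 : v_11(x) = 0}. Here v_11(3267/7) = v_11(num) − v_11(den) = 2; compare against these criteria.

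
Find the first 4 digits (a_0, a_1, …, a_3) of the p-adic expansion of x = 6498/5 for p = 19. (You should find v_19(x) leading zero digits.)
(a_0, …, a_3) = (0, 0, 15, 7)

v_19(6498/5) = 2, so a_0 = ... = a_1 = 0. Factor out: x = 19^2 · u with u = 18/5 a unit in ℤ_19. Expand u iteratively via a_{v+i} = u_i mod 19, u_{i+1} = (u_i − a_{v+i})/19:
  u_0 = 18/5;  a_2 = 15;  u_1 = (u_0 − 15)/19 = -3/5
  u_1 = -3/5;  a_3 = 7;  u_2 = (u_1 − 7)/19 = -2/5
Digits: (0, 0, 15, 7).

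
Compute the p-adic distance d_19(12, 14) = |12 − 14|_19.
d_19(12, 14) = 1

Step 1 — x − y = 12 − 14 = -2. Step 2 — v_19(-2) = 0 (factor: -2 = −(19^0 · 2); the sign does not affect v_p). Step 3 — |x − y|_19 = 19^{0} = 1.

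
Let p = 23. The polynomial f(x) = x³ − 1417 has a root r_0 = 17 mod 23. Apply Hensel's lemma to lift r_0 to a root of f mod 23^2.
r_1 = 63 (mod 529)

Hensel: r_{i+1} = r_i − f(r_i)/f′(r_i) mod 23^{i+2}, where f′(x) = 3x². Iterate:
  r_0 = 17 (mod 23)
  r_1 = 63 (mod 529)
Final: r = 63 with f(r) ≡ 0 mod 23^2.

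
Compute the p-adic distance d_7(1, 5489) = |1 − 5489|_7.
d_7(1, 5489) = 1/343

Step 1 — x − y = 1 − 5489 = -5488. Step 2 — v_7(-5488) = 3 (factor: -5488 = −(7^3 · 16); the sign does not affect v_p). Step 3 — |x − y|_7 = 7^{-3} = 1/343.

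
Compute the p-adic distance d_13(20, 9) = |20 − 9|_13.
d_13(20, 9) = 1

Step 1 — x − y = 20 − 9 = 11. Step 2 — v_13(11) = 0 (factor: 11 = (13^0 · 11); the sign does not affect v_p). Step 3 — |x − y|_13 = 13^{0} = 1.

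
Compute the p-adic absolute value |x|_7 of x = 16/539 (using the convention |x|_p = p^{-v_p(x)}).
|16/539|_7 = 49

Step 1 — compute v_7(x) by factoring powers of 7 out of the numerator and denominator: v_7(16/539) = -2. Step 2 — apply |x|_p = p^{-v_p(x)} = 7^{2} = 49.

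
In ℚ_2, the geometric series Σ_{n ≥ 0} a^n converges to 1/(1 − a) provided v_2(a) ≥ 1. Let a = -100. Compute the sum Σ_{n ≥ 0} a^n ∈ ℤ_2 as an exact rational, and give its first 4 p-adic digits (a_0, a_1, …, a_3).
Σ a^n = 1/(1 − a) = 1/101;  first 4 digits = (1, 0, 1, 1)

v_2(a) = 2 ≥ 1, so the series converges in ℤ_2 to 1/(1 − a) = 1/(1 − (-100)) = 1/101. Expand this rational in ℤ_2: compute digits iteratively via d_i = x_i mod 2, x_{i+1} = (x_i − d_i)/2. The first 4 digits are (1, 0, 1, 1).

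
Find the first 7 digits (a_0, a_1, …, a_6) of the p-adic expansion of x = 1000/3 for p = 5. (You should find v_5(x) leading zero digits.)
(a_0, …, a_6) = (0, 0, 0, 1, 2, 3, 1)

v_5(1000/3) = 3, so a_0 = ... = a_2 = 0. Factor out: x = 5^3 · u with u = 8/3 a unit in ℤ_5. Expand u iteratively via a_{v+i} = u_i mod 5, u_{i+1} = (u_i − a_{v+i})/5:
  u_0 = 8/3;  a_3 = 1;  u_1 = (u_0 − 1)/5 = 1/3
  u_1 = 1/3;  a_4 = 2;  u_2 = (u_1 − 2)/5 = -1/3
  u_2 = -1/3;  a_5 = 3;  u_3 = (u_2 − 3)/5 = -2/3
  u_3 = -2/3;  a_6 = 1;  u_4 = (u_3 − 1)/5 = -1/3
Digits: (0, 0, 0, 1, 2, 3, 1).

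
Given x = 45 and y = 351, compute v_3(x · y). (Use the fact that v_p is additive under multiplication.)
v_3(15795) = 5

v_p(x) = 2 (factor: 45 = 3^2 · 5); v_p(y) = 3 (factor: 351 = 3^3 · 13). Additivity: v_p(xy) = v_p(x) + v_p(y) = 2 + 3 = 5. (Direct check: xy = 15795 = 3^5 · (65).)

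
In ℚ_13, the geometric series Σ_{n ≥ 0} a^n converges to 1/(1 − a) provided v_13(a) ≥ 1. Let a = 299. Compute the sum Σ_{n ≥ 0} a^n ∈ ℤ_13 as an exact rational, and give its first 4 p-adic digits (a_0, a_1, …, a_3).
Σ a^n = 1/(1 − a) = -1/298;  first 4 digits = (1, 10, 10, 0)

v_13(a) = 1 ≥ 1, so the series converges in ℤ_13 to 1/(1 − a) = 1/(1 − 299) = -1/298. Expand this rational in ℤ_13: compute digits iteratively via d_i = x_i mod 13, x_{i+1} = (x_i − d_i)/13. The first 4 digits are (1, 10, 10, 0).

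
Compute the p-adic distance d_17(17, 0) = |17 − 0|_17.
d_17(17, 0) = 1/17

Step 1 — x − y = 17 − 0 = 17. Step 2 — v_17(17) = 1 (factor: 17 = (17^1 · 1); the sign does not affect v_p). Step 3 — |x − y|_17 = 17^{-1} = 1/17.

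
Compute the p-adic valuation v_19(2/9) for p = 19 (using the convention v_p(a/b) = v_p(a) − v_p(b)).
v_19(2/9) = 0

Factor powers of 19 from the numerator and denominator of the reduced fraction: 2 = 19^0 · 2 and 9 = 19^0 · 9. Apply v_p(a/b) = v_p(a) − v_p(b): v_19(2/9) = 0 − 0 = 0.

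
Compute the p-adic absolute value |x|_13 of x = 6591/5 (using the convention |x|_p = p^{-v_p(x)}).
|6591/5|_13 = 1/2197

Step 1 — compute v_13(x) by factoring powers of 13 out of the numerator and denominator: v_13(6591/5) = 3. Step 2 — apply |x|_p = p^{-v_p(x)} = 13^{-3} = 1/2197.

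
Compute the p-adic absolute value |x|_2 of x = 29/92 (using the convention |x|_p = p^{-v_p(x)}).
|29/92|_2 = 4

Step 1 — compute v_2(x) by factoring powers of 2 out of the numerator and denominator: v_2(29/92) = -2. Step 2 — apply |x|_p = p^{-v_p(x)} = 2^{2} = 4.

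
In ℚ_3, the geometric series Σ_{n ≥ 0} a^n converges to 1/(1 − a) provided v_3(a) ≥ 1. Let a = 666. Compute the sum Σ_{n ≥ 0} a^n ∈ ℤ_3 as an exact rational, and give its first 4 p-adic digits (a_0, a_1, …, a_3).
Σ a^n = 1/(1 − a) = -1/665;  first 4 digits = (1, 0, 2, 0)

v_3(a) = 2 ≥ 1, so the series converges in ℤ_3 to 1/(1 − a) = 1/(1 − 666) = -1/665. Expand this rational in ℤ_3: compute digits iteratively via d_i = x_i mod 3, x_{i+1} = (x_i − d_i)/3. The first 4 digits are (1, 0, 2, 0).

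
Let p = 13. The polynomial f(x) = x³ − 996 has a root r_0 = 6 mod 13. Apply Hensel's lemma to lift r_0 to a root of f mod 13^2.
r_1 = 32 (mod 169)

Hensel: r_{i+1} = r_i − f(r_i)/f′(r_i) mod 13^{i+2}, where f′(x) = 3x². Iterate:
  r_0 = 6 (mod 13)
  r_1 = 32 (mod 169)
Final: r = 32 with f(r) ≡ 0 mod 13^2.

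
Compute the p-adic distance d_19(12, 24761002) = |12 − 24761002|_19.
d_19(12, 24761002) = 1/2476099

Step 1 — x − y = 12 − 24761002 = -24760990. Step 2 — v_19(-24760990) = 5 (factor: -24760990 = −(19^5 · 10); the sign does not affect v_p). Step 3 — |x − y|_19 = 19^{-5} = 1/2476099.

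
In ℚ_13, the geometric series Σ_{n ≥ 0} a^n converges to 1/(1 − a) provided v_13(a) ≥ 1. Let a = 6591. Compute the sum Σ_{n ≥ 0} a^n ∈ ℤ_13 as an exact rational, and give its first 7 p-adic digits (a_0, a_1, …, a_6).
Σ a^n = 1/(1 − a) = -1/6590;  first 7 digits = (1, 0, 0, 3, 0, 0, 9)

v_13(a) = 3 ≥ 1, so the series converges in ℤ_13 to 1/(1 − a) = 1/(1 − 6591) = -1/6590. Expand this rational in ℤ_13: compute digits iteratively via d_i = x_i mod 13, x_{i+1} = (x_i − d_i)/13. The first 7 digits are (1, 0, 0, 3, 0, 0, 9).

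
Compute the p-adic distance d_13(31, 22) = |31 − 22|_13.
d_13(31, 22) = 1

Step 1 — x − y = 31 − 22 = 9. Step 2 — v_13(9) = 0 (factor: 9 = (13^0 · 9); the sign does not affect v_p). Step 3 — |x − y|_13 = 13^{0} = 1.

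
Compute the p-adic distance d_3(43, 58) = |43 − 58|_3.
d_3(43, 58) = 1/3

Step 1 — x − y = 43 − 58 = -15. Step 2 — v_3(-15) = 1 (factor: -15 = −(3^1 · 5); the sign does not affect v_p). Step 3 — |x − y|_3 = 3^{-1} = 1/3.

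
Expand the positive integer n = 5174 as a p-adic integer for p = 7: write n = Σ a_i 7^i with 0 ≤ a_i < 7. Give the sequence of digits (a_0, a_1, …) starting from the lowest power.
(a_0, a_1, …) = (1, 4, 0, 1, 2)

Repeated division by 7 gives the digits low-to-high: 5174 = 1 + 4·7^1 + 1·7^3 + 2·7^4. Digit sequence: (1, 4, 0, 1, 2).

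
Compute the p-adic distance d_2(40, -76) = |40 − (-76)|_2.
d_2(40, -76) = 1/4

Step 1 — x − y = 40 − (-76) = 116. Step 2 — v_2(116) = 2 (factor: 116 = (2^2 · 29); the sign does not affect v_p). Step 3 — |x − y|_2 = 2^{-2} = 1/4.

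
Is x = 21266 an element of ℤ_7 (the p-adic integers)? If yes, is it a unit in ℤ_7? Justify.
x ∈ ℤ_7 but not a unit; v_7(x) = 3 > 0

ℤ_7 = {x ∈ ℚ_7 : v_7(x) ≥ 0} and ℤ_7^× = {x ∈ ℤ_7 : v_7(x) = 0}. Here v_7(21266) = v_7(num) − v_7(den) = 3; compare against these criteria.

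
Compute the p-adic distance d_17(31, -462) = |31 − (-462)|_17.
d_17(31, -462) = 1/17

Step 1 — x − y = 31 − (-462) = 493. Step 2 — v_17(493) = 1 (factor: 493 = (17^1 · 29); the sign does not affect v_p). Step 3 — |x − y|_17 = 17^{-1} = 1/17.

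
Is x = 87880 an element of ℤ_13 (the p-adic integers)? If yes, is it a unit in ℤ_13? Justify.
x ∈ ℤ_13 but not a unit; v_13(x) = 3 > 0

ℤ_13 = {x ∈ ℚ_13 : v_13(x) ≥ 0} and ℤ_13^× = {x ∈ ℤ_13 : v_13(x) = 0}. Here v_13(87880) = v_13(num) − v_13(den) = 3; compare against these criteria.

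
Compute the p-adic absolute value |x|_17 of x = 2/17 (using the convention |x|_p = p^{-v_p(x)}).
|2/17|_17 = 17

Step 1 — compute v_17(x) by factoring powers of 17 out of the numerator and denominator: v_17(2/17) = -1. Step 2 — apply |x|_p = p^{-v_p(x)} = 17^{1} = 17.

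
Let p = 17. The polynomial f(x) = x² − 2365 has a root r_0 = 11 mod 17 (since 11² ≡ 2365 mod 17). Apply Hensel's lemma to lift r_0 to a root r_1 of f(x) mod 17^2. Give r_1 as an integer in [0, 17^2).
r_1 = 113 (mod 289)

Hensel's recurrence: r_{i+1} = r_i − f(r_i)·(f′(r_i))^{-1} mod 17^{i+2}, with f′(x) = 2x. Iterate:
  r_0 = 11 (mod 17)
  r_1 = 113 (mod 289)
Final: r_1 = 113, and one checks f(r_1) ≡ 0 mod 17^2.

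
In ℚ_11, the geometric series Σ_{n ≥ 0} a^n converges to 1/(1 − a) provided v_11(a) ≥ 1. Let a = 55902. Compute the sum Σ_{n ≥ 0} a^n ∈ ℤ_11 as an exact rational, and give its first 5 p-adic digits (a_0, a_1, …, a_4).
Σ a^n = 1/(1 − a) = -1/55901;  first 5 digits = (1, 0, 0, 9, 3)

v_11(a) = 3 ≥ 1, so the series converges in ℤ_11 to 1/(1 − a) = 1/(1 − 55902) = -1/55901. Expand this rational in ℤ_11: compute digits iteratively via d_i = x_i mod 11, x_{i+1} = (x_i − d_i)/11. The first 5 digits are (1, 0, 0, 9, 3).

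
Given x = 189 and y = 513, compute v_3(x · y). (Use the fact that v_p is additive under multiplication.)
v_3(96957) = 6

v_p(x) = 3 (factor: 189 = 3^3 · 7); v_p(y) = 3 (factor: 513 = 3^3 · 19). Additivity: v_p(xy) = v_p(x) + v_p(y) = 3 + 3 = 6. (Direct check: xy = 96957 = 3^6 · (133).)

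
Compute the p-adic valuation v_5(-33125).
v_5(-33125) = 4

v_5(n) is the largest exponent k such that 5^k divides n. Factor out: -33125 = -5^4 · 53. (Sign doesn't affect v_p.) So v_5(-33125) = 4.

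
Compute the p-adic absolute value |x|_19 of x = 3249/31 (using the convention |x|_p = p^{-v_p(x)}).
|3249/31|_19 = 1/361

Step 1 — compute v_19(x) by factoring powers of 19 out of the numerator and denominator: v_19(3249/31) = 2. Step 2 — apply |x|_p = p^{-v_p(x)} = 19^{-2} = 1/361.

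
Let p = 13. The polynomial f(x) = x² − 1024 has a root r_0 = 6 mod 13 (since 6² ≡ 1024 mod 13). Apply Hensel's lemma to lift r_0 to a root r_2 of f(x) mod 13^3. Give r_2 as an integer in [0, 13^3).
r_2 = 32 (mod 2197)

Hensel's recurrence: r_{i+1} = r_i − f(r_i)·(f′(r_i))^{-1} mod 13^{i+2}, with f′(x) = 2x. Iterate:
  r_0 = 6 (mod 13)
  r_1 = 32 (mod 169)
  r_2 = 32 (mod 2197)
Final: r_2 = 32, and one checks f(r_2) ≡ 0 mod 13^3.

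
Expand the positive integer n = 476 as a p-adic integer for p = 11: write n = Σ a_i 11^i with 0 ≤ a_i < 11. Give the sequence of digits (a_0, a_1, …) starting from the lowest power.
(a_0, a_1, …) = (3, 10, 3)

Repeated division by 11 gives the digits low-to-high: 476 = 3 + 10·11^1 + 3·11^2. Digit sequence: (3, 10, 3).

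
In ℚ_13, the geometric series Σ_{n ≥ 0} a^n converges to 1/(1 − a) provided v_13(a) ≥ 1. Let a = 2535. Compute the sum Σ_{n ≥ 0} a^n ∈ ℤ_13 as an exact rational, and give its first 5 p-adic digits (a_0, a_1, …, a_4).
Σ a^n = 1/(1 − a) = -1/2534;  first 5 digits = (1, 0, 2, 1, 4)

v_13(a) = 2 ≥ 1, so the series converges in ℤ_13 to 1/(1 − a) = 1/(1 − 2535) = -1/2534. Expand this rational in ℤ_13: compute digits iteratively via d_i = x_i mod 13, x_{i+1} = (x_i − d_i)/13. The first 5 digits are (1, 0, 2, 1, 4).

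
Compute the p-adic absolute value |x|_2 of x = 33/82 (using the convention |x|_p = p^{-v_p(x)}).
|33/82|_2 = 2

Step 1 — compute v_2(x) by factoring powers of 2 out of the numerator and denominator: v_2(33/82) = -1. Step 2 — apply |x|_p = p^{-v_p(x)} = 2^{1} = 2.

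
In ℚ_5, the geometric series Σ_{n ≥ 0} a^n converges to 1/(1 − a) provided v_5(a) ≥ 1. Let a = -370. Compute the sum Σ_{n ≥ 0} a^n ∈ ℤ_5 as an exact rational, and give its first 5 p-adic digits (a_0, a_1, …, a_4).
Σ a^n = 1/(1 − a) = 1/371;  first 5 digits = (1, 1, 1, 3, 4)

v_5(a) = 1 ≥ 1, so the series converges in ℤ_5 to 1/(1 − a) = 1/(1 − (-370)) = 1/371. Expand this rational in ℤ_5: compute digits iteratively via d_i = x_i mod 5, x_{i+1} = (x_i − d_i)/5. The first 5 digits are (1, 1, 1, 3, 4).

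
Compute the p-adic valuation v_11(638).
v_11(638) = 1

v_11(n) is the largest exponent k such that 11^k divides n. Factor out: 638 = 11^1 · 58. (Sign doesn't affect v_p.) So v_11(638) = 1.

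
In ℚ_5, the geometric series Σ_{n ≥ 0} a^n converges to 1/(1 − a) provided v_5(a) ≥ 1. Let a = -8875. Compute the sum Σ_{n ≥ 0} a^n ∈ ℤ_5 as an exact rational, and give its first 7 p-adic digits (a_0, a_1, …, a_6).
Σ a^n = 1/(1 − a) = 1/8876;  first 7 digits = (1, 0, 0, 4, 0, 2, 0)

v_5(a) = 3 ≥ 1, so the series converges in ℤ_5 to 1/(1 − a) = 1/(1 − (-8875)) = 1/8876. Expand this rational in ℤ_5: compute digits iteratively via d_i = x_i mod 5, x_{i+1} = (x_i − d_i)/5. The first 7 digits are (1, 0, 0, 4, 0, 2, 0).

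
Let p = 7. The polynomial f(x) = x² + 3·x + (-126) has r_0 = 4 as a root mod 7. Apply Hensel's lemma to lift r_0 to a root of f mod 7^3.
r_2 = 200 (mod 343)

Hensel: r_{i+1} = r_i − f(r_i)·(f′(r_i))^{-1} mod 7^{i+2}, f′(x) = 2x + 3. Iterate:
  r_0 = 4 (mod 7)
  r_1 = 4 (mod 49)
  r_2 = 200 (mod 343)
Final: r = 200 satisfies f(r) ≡ 0 mod 7^3.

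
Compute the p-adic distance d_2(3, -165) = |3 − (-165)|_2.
d_2(3, -165) = 1/8

Step 1 — x − y = 3 − (-165) = 168. Step 2 — v_2(168) = 3 (factor: 168 = (2^3 · 21); the sign does not affect v_p). Step 3 — |x − y|_2 = 2^{-3} = 1/8.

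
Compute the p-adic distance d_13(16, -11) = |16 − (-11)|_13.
d_13(16, -11) = 1

Step 1 — x − y = 16 − (-11) = 27. Step 2 — v_13(27) = 0 (factor: 27 = (13^0 · 27); the sign does not affect v_p). Step 3 — |x − y|_13 = 13^{0} = 1.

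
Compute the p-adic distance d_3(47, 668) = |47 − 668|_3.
d_3(47, 668) = 1/27

Step 1 — x − y = 47 − 668 = -621. Step 2 — v_3(-621) = 3 (factor: -621 = −(3^3 · 23); the sign does not affect v_p). Step 3 — |x − y|_3 = 3^{-3} = 1/27.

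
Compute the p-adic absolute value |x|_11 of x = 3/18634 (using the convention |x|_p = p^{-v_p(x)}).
|3/18634|_11 = 1331

Step 1 — compute v_11(x) by factoring powers of 11 out of the numerator and denominator: v_11(3/18634) = -3. Step 2 — apply |x|_p = p^{-v_p(x)} = 11^{3} = 1331.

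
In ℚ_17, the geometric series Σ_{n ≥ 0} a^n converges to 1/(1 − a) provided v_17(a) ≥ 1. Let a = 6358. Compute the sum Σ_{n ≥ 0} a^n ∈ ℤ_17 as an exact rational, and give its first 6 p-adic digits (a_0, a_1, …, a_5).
Σ a^n = 1/(1 − a) = -1/6357;  first 6 digits = (1, 0, 5, 1, 8, 11)

v_17(a) = 2 ≥ 1, so the series converges in ℤ_17 to 1/(1 − a) = 1/(1 − 6358) = -1/6357. Expand this rational in ℤ_17: compute digits iteratively via d_i = x_i mod 17, x_{i+1} = (x_i − d_i)/17. The first 6 digits are (1, 0, 5, 1, 8, 11).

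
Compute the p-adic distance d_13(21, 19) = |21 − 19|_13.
d_13(21, 19) = 1

Step 1 — x − y = 21 − 19 = 2. Step 2 — v_13(2) = 0 (factor: 2 = (13^0 · 2); the sign does not affect v_p). Step 3 — |x − y|_13 = 13^{0} = 1.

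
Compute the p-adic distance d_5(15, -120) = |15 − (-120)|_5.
d_5(15, -120) = 1/5

Step 1 — x − y = 15 − (-120) = 135. Step 2 — v_5(135) = 1 (factor: 135 = (5^1 · 27); the sign does not affect v_p). Step 3 — |x − y|_5 = 5^{-1} = 1/5.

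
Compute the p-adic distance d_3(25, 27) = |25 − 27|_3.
d_3(25, 27) = 1

Step 1 — x − y = 25 − 27 = -2. Step 2 — v_3(-2) = 0 (factor: -2 = −(3^0 · 2); the sign does not affect v_p). Step 3 — |x − y|_3 = 3^{0} = 1.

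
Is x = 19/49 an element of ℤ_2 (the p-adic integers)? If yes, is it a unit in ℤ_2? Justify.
x ∈ ℤ_2^× (unit); v_2(x) = 0

ℤ_2 = {x ∈ ℚ_2 : v_2(x) ≥ 0} and ℤ_2^× = {x ∈ ℤ_2 : v_2(x) = 0}. Here v_2(19/49) = v_2(num) − v_2(den) = 0; compare against these criteria.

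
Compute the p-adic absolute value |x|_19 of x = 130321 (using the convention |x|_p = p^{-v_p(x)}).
|130321|_19 = 1/130321

Step 1 — compute v_19(x) by factoring powers of 19 out of the numerator and denominator: v_19(130321) = 4. Step 2 — apply |x|_p = p^{-v_p(x)} = 19^{-4} = 1/130321.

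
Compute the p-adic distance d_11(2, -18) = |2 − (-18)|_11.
d_11(2, -18) = 1

Step 1 — x − y = 2 − (-18) = 20. Step 2 — v_11(20) = 0 (factor: 20 = (11^0 · 20); the sign does not affect v_p). Step 3 — |x − y|_11 = 11^{0} = 1.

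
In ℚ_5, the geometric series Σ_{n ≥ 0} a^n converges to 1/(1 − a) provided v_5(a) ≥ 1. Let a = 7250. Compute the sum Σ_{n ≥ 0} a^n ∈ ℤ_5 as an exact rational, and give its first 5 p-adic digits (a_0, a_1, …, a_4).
Σ a^n = 1/(1 − a) = -1/7249;  first 5 digits = (1, 0, 0, 3, 1)

v_5(a) = 3 ≥ 1, so the series converges in ℤ_5 to 1/(1 − a) = 1/(1 − 7250) = -1/7249. Expand this rational in ℤ_5: compute digits iteratively via d_i = x_i mod 5, x_{i+1} = (x_i − d_i)/5. The first 5 digits are (1, 0, 0, 3, 1).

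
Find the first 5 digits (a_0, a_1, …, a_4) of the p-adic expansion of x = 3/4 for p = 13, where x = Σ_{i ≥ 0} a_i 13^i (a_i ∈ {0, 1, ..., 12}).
(a_0, …, a_4) = (4, 3, 3, 3, 3)

v_13(3/4) = 0 (numerator and denominator both coprime to 13), so x ∈ ℤ_13^×. Compute digits iteratively via a_i = x_i mod 13, x_{i+1} = (x_i − a_i)/13, with x_0 = x:
  x_0 = 3/4;  a_0 = 4;  x_1 = (x_0 − 4)/13 = -1/4
  x_1 = -1/4;  a_1 = 3;  x_2 = (x_1 − 3)/13 = -1/4
  x_2 = -1/4;  a_2 = 3;  x_3 = (x_2 − 3)/13 = -1/4
  x_3 = -1/4;  a_3 = 3;  x_4 = (x_3 − 3)/13 = -1/4
  x_4 = -1/4;  a_4 = 3;  x_5 = (x_4 − 3)/13 = -1/4
Digits: (4, 3, 3, 3, 3).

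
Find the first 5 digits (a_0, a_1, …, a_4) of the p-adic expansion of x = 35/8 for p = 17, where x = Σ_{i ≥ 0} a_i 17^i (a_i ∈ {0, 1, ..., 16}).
(a_0, …, a_4) = (15, 10, 10, 10, 10)

v_17(35/8) = 0 (numerator and denominator both coprime to 17), so x ∈ ℤ_17^×. Compute digits iteratively via a_i = x_i mod 17, x_{i+1} = (x_i − a_i)/17, with x_0 = x:
  x_0 = 35/8;  a_0 = 15;  x_1 = (x_0 − 15)/17 = -5/8
  x_1 = -5/8;  a_1 = 10;  x_2 = (x_1 − 10)/17 = -5/8
  x_2 = -5/8;  a_2 = 10;  x_3 = (x_2 − 10)/17 = -5/8
  x_3 = -5/8;  a_3 = 10;  x_4 = (x_3 − 10)/17 = -5/8
  x_4 = -5/8;  a_4 = 10;  x_5 = (x_4 − 10)/17 = -5/8
Digits: (15, 10, 10, 10, 10).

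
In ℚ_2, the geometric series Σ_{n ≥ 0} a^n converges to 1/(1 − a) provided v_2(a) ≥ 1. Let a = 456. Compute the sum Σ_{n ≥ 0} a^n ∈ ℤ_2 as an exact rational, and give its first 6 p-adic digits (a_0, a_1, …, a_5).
Σ a^n = 1/(1 − a) = -1/455;  first 6 digits = (1, 0, 0, 1, 0, 0)

v_2(a) = 3 ≥ 1, so the series converges in ℤ_2 to 1/(1 − a) = 1/(1 − 456) = -1/455. Expand this rational in ℤ_2: compute digits iteratively via d_i = x_i mod 2, x_{i+1} = (x_i − d_i)/2. The first 6 digits are (1, 0, 0, 1, 0, 0).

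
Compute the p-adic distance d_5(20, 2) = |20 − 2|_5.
d_5(20, 2) = 1

Step 1 — x − y = 20 − 2 = 18. Step 2 — v_5(18) = 0 (factor: 18 = (5^0 · 18); the sign does not affect v_p). Step 3 — |x − y|_5 = 5^{0} = 1.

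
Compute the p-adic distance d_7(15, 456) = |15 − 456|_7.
d_7(15, 456) = 1/49

Step 1 — x − y = 15 − 456 = -441. Step 2 — v_7(-441) = 2 (factor: -441 = −(7^2 · 9); the sign does not affect v_p). Step 3 — |x − y|_7 = 7^{-2} = 1/49.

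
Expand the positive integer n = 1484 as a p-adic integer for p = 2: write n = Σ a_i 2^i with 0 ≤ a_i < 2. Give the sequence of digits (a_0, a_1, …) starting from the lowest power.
(a_0, a_1, …) = (0, 0, 1, 1, 0, 0, 1, 1, 1, 0, 1)

Repeated division by 2 gives the digits low-to-high: 1484 = 1·2^2 + 1·2^3 + 1·2^6 + 1·2^7 + 1·2^8 + 1·2^10. Digit sequence: (0, 0, 1, 1, 0, 0, 1, 1, 1, 0, 1).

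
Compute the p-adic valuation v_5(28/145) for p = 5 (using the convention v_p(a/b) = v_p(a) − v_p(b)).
v_5(28/145) = -1

Factor powers of 5 from the numerator and denominator of the reduced fraction: 28 = 5^0 · 28 and 145 = 5^1 · 29. Apply v_p(a/b) = v_p(a) − v_p(b): v_5(28/145) = 0 − 1 = -1.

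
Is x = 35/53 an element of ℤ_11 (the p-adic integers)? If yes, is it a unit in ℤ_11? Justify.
x ∈ ℤ_11^× (unit); v_11(x) = 0

ℤ_11 = {x ∈ ℚ_11 : v_11(x) ≥ 0} and ℤ_11^× = {x ∈ ℤ_11 : v_11(x) = 0}. Here v_11(35/53) = v_11(num) − v_11(den) = 0; compare against these criteria.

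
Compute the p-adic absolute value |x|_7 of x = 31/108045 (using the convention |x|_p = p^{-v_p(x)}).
|31/108045|_7 = 2401

Step 1 — compute v_7(x) by factoring powers of 7 out of the numerator and denominator: v_7(31/108045) = -4. Step 2 — apply |x|_p = p^{-v_p(x)} = 7^{4} = 2401.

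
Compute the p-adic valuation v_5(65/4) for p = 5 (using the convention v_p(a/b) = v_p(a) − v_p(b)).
v_5(65/4) = 1

Factor powers of 5 from the numerator and denominator of the reduced fraction: 65 = 5^1 · 13 and 4 = 5^0 · 4. Apply v_p(a/b) = v_p(a) − v_p(b): v_5(65/4) = 1 − 0 = 1.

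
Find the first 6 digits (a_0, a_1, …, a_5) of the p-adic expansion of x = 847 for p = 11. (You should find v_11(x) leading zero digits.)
(a_0, …, a_5) = (0, 0, 7, 0, 0, 0)

v_11(847) = 2, so a_0 = ... = a_1 = 0. Factor out: x = 11^2 · u with u = 7 a unit in ℤ_11. Expand u iteratively via a_{v+i} = u_i mod 11, u_{i+1} = (u_i − a_{v+i})/11:
  u_0 = 7;  a_2 = 7;  u_1 = (u_0 − 7)/11 = 0
  u_1 = 0;  a_3 = 0;  u_2 = (u_1 − 0)/11 = 0
  u_2 = 0;  a_4 = 0;  u_3 = (u_2 − 0)/11 = 0
  u_3 = 0;  a_5 = 0;  u_4 = (u_3 − 0)/11 = 0
Digits: (0, 0, 7, 0, 0, 0).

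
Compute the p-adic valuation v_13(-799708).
v_13(-799708) = 4

v_13(n) is the largest exponent k such that 13^k divides n. Factor out: -799708 = -13^4 · 28. (Sign doesn't affect v_p.) So v_13(-799708) = 4.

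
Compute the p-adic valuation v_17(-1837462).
v_17(-1837462) = 4

v_17(n) is the largest exponent k such that 17^k divides n. Factor out: -1837462 = -17^4 · 22. (Sign doesn't affect v_p.) So v_17(-1837462) = 4.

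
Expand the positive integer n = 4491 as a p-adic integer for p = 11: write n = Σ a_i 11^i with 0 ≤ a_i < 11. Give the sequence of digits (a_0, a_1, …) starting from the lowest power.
(a_0, a_1, …) = (3, 1, 4, 3)

Repeated division by 11 gives the digits low-to-high: 4491 = 3 + 1·11^1 + 4·11^2 + 3·11^3. Digit sequence: (3, 1, 4, 3).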